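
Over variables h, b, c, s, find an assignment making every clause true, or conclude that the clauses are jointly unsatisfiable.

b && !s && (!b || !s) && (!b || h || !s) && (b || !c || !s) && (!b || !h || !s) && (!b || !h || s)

h=F, b=T, c=F, s=F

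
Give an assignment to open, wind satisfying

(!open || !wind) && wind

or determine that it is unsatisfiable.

open = False, wind = True

  !open || !wind = True
    !open = True
    !wind = False
Both conjuncts True, so the formula holds.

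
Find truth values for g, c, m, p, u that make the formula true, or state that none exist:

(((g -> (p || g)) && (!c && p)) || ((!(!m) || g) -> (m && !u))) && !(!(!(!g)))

g = True; c = False; m = False; p = True; u = False

  ((g -> (p || g)) && (!c && p)) || ((!(!m) || g) -> (m && !u)) = True
    (g -> (p || g)) && (!c && p) = True
      g -> (p || g) = True
        p || g = True
      !c && p = True
        !c = True
    (!(!m) || g) -> (m && !u) = False
      !(!m) || g = True
        !(!m) = False
          !m = True
      m && !u = False
        !u = True
  !(!(!(!g))) = True
    !(!(!g)) = False
      !(!g) = True
        !g = False
Both conjuncts True, so the formula holds.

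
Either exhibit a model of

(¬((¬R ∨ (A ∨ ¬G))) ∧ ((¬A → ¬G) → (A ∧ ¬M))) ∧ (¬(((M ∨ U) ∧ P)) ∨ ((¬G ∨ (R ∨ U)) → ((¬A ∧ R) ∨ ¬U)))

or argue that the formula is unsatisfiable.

G: True, A: False, R: True, M: True, P: False, U: True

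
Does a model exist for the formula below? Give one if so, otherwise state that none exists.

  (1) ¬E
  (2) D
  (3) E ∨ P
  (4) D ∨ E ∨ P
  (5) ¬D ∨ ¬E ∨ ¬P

D=T, P=T, E=F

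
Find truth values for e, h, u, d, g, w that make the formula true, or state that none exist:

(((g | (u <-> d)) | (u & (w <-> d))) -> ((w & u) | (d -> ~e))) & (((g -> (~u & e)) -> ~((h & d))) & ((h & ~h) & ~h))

Case h = True: the conjunct ~h is False.
Case h = False: the conjunct h is False.
Both cases fail — unsatisfiable.

Unsatisfiable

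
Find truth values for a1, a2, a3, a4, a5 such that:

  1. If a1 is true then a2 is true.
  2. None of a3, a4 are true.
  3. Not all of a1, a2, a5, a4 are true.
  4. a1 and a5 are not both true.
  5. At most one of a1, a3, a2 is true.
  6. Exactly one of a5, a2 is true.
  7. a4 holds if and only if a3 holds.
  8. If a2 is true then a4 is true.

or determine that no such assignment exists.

a1 = False, a2 = False, a3 = False, a4 = False, a5 = True

  (1) a1=F ⇒ a2: vacuous ✓
  (2) {a3, a4}: 0 true — none ✓
  (3) {a1, a2, a5, a4}: 1/4 true — not all ✓
  (4) a1=F, a5=T — not both ✓
  (5) {a1, a3, a2}: 0 true — at most one ✓
  (6) {a5, a2}: 1 true — exactly one ✓
  (7) a4=F, a3=F — same ✓
  (8) a2=F ⇒ a4: vacuous ✓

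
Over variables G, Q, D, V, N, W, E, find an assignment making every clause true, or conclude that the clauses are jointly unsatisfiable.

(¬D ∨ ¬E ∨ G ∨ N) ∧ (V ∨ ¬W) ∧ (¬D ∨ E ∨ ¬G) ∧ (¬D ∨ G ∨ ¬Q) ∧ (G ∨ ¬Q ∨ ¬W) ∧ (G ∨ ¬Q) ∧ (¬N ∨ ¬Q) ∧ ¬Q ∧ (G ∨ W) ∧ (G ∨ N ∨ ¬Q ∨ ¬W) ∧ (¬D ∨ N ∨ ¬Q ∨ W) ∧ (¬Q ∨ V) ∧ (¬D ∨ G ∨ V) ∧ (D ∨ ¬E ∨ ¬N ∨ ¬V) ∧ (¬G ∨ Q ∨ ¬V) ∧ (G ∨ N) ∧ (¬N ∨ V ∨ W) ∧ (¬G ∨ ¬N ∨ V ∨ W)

G = False, Q = False, D = True, V = True, N = True, W = True, E = False

Unit clause (¬Q) forces Q = False.
Set G = False.
  then (G ∨ W) forces W = True.
  then (G ∨ N) forces N = True.
  then (V ∨ ¬W) forces V = True.
Set D = True.
Set E = False.
All clauses satisfied.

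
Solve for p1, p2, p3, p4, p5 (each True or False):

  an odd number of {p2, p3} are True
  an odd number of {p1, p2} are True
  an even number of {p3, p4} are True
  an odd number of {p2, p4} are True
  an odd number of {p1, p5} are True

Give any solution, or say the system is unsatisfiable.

p1=F, p2=T, p3=F, p4=F, p5=T

{p2, p3}: 1 true → odd ✓
{p1, p2}: 1 true → odd ✓
{p3, p4}: 0 true → even ✓
{p2, p4}: 1 true → odd ✓
{p1, p5}: 1 true → odd ✓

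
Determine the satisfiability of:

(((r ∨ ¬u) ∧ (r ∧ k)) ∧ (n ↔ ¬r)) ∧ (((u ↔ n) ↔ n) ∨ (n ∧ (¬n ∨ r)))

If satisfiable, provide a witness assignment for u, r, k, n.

u=T; r=T; k=T; n=F

  ((r ∨ ¬u) ∧ (r ∧ k)) ∧ (n ↔ ¬r) = True
    (r ∨ ¬u) ∧ (r ∧ k) = True
      r ∨ ¬u = True
        ¬u = False
      r ∧ k = True
    n ↔ ¬r = True
      ¬r = False
  ((u ↔ n) ↔ n) ∨ (n ∧ (¬n ∨ r)) = True
    (u ↔ n) ↔ n = True
      u ↔ n = False
    n ∧ (¬n ∨ r) = False
      ¬n ∨ r = True
        ¬n = True
Both conjuncts True, so the formula holds.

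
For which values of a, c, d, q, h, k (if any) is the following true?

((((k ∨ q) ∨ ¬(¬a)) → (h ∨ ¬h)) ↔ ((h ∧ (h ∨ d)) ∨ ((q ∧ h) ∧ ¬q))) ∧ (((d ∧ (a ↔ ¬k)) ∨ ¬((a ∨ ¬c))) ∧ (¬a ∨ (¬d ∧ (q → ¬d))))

a: False; c: True; d: False; q: True; h: True; k: True

  (((k ∨ q) ∨ ¬(¬a)) → (h ∨ ¬h)) ↔ ((h ∧ (h ∨ d)) ∨ ((q ∧ h) ∧ ¬q)) = True
    ((k ∨ q) ∨ ¬(¬a)) → (h ∨ ¬h) = True
      (k ∨ q) ∨ ¬(¬a) = True
        k ∨ q = True
        ¬(¬a) = False
          ¬a = True
      h ∨ ¬h = True
        ¬h = False
    (h ∧ (h ∨ d)) ∨ ((q ∧ h) ∧ ¬q) = True
      h ∧ (h ∨ d) = True
        h ∨ d = True
      (q ∧ h) ∧ ¬q = False
        q ∧ h = True
        ¬q = False
  ((d ∧ (a ↔ ¬k)) ∨ ¬((a ∨ ¬c))) ∧ (¬a ∨ (¬d ∧ (q → ¬d))) = True
    (d ∧ (a ↔ ¬k)) ∨ ¬((a ∨ ¬c)) = True
      d ∧ (a ↔ ¬k) = False
        a ↔ ¬k = True
          ¬k = False
      ¬((a ∨ ¬c)) = True
        a ∨ ¬c = False
          ¬c = False
    ¬a ∨ (¬d ∧ (q → ¬d)) = True
      ¬a = True
      ¬d ∧ (q → ¬d) = True
        ¬d = True
        q → ¬d = True
          ¬d = True
Both conjuncts True, so the formula holds.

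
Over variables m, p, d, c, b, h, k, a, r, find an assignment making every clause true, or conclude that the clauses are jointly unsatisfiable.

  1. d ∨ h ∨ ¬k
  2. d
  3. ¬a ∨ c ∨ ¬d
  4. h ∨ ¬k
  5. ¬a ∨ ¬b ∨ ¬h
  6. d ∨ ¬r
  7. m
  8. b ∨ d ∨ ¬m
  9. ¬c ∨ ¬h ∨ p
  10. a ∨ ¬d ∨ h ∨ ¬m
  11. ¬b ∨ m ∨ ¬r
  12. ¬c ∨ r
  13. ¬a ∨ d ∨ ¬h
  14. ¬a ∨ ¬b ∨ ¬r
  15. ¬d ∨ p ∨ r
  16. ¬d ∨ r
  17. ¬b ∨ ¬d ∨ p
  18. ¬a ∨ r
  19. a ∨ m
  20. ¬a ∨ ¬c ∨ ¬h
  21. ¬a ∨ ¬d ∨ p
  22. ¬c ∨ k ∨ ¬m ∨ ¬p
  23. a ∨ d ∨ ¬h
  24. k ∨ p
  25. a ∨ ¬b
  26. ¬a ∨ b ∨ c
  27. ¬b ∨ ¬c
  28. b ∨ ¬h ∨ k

m = True, p = False, d = True, c = False, b = False, h = True, k = True, a = False, r = True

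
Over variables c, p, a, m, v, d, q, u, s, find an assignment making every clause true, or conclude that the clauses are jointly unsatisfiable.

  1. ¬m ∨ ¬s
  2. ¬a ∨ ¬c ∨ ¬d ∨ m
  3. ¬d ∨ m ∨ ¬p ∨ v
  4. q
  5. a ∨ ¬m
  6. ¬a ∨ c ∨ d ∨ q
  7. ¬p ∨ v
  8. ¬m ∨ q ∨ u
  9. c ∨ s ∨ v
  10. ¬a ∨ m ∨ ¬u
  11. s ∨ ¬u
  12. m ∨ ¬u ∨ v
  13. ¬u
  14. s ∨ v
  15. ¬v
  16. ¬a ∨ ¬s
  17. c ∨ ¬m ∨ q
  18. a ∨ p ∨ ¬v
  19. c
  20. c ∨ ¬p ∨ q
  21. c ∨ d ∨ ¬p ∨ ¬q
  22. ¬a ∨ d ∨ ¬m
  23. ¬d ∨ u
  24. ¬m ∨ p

c=T, p=F, a=F, m=F, v=F, d=F, q=T, u=F, s=T

Unit clause (q) forces q = True.
Unit clause (¬u) forces u = False.
Unit clause (¬v) forces v = False.
Unit clause (c) forces c = True.
In (¬d ∨ u) only ¬d is left, so d = False.
In (¬p ∨ v) only ¬p is left, so p = False.
In (s ∨ v) only s is left, so s = True.
In (¬a ∨ ¬s) only ¬a is left, so a = False.
In (¬m ∨ p) only ¬m is left, so m = False.
All clauses satisfied.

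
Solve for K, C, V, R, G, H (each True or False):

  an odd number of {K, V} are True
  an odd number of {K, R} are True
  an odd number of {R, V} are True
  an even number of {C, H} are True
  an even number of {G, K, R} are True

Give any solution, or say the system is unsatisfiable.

The formula is unsatisfiable.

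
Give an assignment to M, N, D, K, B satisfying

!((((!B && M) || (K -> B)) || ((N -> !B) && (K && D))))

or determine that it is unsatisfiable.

M = False; N = False; D = False; K = True; B = False

  !((((!B && M) || (K -> B)) || ((N -> !B) && (K && D)))) = True
    ((!B && M) || (K -> B)) || ((N -> !B) && (K && D)) = False
      (!B && M) || (K -> B) = False
        !B && M = False
          !B = True
        K -> B = False
      (N -> !B) && (K && D) = False
        N -> !B = True
          !B = True
        K && D = False
The formula evaluates to True.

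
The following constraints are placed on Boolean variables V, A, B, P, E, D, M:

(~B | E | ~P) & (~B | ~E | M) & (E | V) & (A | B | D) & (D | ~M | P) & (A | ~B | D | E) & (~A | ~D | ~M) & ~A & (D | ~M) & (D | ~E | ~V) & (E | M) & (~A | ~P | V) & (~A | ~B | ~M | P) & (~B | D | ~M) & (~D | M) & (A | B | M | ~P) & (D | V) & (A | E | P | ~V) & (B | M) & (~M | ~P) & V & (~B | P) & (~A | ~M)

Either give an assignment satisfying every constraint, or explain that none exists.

Unit clause (~A) forces A = False.
Unit clause (V) forces V = True.
Try B = True:
  (~B | P) forces P = True.
  (~B | E | ~P) forces E = True.
  (~B | ~E | M) forces M = True.
  clause (~M | ~P) is falsified — backtrack.
So B = False.
  then (A | B | D) forces D = True.
  then (~D | M) forces M = True.
  then (~M | ~P) forces P = False.
  then (A | E | P | ~V) forces E = True.
All clauses satisfied.

V = True, A = False, B = False, P = False, E = True, D = True, M = True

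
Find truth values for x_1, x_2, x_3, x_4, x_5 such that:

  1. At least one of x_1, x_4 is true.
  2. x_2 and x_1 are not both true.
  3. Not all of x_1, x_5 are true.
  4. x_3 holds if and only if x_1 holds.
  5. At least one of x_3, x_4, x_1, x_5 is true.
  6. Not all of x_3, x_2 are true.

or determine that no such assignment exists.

x_1 = False, x_2 = False, x_3 = False, x_4 = True, x_5 = True

  (1) {x_1, x_4}: 1 true — at least one ✓
  (2) x_2=F, x_1=F — not both ✓
  (3) {x_1, x_5}: 1/2 true — not all ✓
  (4) x_3=F, x_1=F — same ✓
  (5) {x_3, x_4, x_1, x_5}: 2 true — at least one ✓
  (6) {x_3, x_2}: 0/2 true — not all ✓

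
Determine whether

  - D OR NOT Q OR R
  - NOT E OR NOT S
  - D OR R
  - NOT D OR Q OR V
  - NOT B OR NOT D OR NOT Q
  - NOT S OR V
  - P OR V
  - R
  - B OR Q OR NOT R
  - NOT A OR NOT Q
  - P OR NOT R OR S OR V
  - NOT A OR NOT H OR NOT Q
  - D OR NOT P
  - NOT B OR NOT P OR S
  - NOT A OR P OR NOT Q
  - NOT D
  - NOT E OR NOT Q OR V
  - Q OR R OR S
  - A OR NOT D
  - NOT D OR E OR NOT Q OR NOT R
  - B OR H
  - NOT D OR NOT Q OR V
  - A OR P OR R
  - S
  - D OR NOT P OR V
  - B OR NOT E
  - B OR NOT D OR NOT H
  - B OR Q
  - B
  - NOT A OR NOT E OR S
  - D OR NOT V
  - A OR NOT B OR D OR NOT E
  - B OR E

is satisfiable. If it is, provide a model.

UNSATISFIABLE

Case D = True:
  Clause (NOT D) is falsified — contradiction.
Case D = False:
  (D OR R) forces R = True.
  (D OR NOT P) forces P = False.
  (P OR V) forces V = True.
  Clause (D OR NOT V) is falsified — contradiction.
Both cases fail, so the formula is unsatisfiable.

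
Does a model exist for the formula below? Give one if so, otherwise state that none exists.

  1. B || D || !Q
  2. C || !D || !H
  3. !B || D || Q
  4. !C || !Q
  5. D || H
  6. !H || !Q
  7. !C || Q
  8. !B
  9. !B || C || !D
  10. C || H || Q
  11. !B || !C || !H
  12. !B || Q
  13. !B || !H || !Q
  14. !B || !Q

Unit clause (!B) forces B = False.
Set D = True.
Set Q = True.
  then (!C || !Q) forces C = False.
  then (!H || !Q) forces H = False.
All clauses satisfied.

D=T; Q=T; H=F; B=F; C=F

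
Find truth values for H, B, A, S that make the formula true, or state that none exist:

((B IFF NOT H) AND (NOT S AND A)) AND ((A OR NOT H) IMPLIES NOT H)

H=F, B=T, A=T, S=F

  (B IFF NOT H) AND (NOT S AND A) = True
    B IFF NOT H = True
      NOT H = True
    NOT S AND A = True
      NOT S = True
  (A OR NOT H) IMPLIES NOT H = True
    A OR NOT H = True
      NOT H = True
    NOT H = True
Both conjuncts True, so the formula holds.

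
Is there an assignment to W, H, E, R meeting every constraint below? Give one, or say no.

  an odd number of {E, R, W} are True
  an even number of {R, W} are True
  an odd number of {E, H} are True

W = False, H = False, E = True, R = False

{E, R, W}: 1 true → odd ✓
{R, W}: 0 true → even ✓
{E, H}: 1 true → odd ✓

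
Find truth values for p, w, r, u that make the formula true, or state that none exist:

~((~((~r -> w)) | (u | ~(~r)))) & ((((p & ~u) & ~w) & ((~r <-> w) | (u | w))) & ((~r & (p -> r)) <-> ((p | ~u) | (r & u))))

Case r = True: the conjunct ~((~((~r -> w)) | (u | ~(~r)))) becomes ~((False | True)) = False.
Case r = False: the formula simplifies to ~((~w | u)) & ((((p & ~u) & ~w) & (w | (u | w))) & (~p <-> (p | ~u))).
  p = True: the conjunct ~p <-> (p | ~u) becomes ~True <-> (True | ~u) = False.
  p = False: the conjunct p is False.
Both cases fail — unsatisfiable.

No satisfying assignment exists.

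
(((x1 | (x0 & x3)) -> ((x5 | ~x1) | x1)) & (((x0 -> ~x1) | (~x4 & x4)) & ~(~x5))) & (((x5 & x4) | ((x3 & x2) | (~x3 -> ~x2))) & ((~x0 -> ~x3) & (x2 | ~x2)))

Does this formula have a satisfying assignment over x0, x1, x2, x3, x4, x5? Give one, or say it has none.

x0 = False, x1 = False, x2 = False, x3 = False, x4 = True, x5 = True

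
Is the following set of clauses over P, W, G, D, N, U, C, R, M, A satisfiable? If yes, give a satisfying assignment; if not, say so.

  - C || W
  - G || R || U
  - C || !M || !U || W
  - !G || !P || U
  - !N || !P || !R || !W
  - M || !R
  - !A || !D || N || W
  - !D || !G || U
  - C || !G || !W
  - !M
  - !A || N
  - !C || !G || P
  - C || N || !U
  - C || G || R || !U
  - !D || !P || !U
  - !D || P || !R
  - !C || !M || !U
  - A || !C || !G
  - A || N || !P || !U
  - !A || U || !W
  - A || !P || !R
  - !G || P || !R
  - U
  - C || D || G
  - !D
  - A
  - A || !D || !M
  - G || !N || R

P=T, W=F, G=T, D=F, N=T, U=T, C=T, R=F, M=F, A=T

Unit clause (!M) forces M = False.
Unit clause (U) forces U = True.
Unit clause (!D) forces D = False.
Unit clause (A) forces A = True.
In (M || !R) only !R is left, so R = False.
In (!A || N) only N is left, so N = True.
In (G || !N || R) only G is left, so G = True.
Try P = False:
  (!C || !G || P) forces C = False.
  (C || W) forces W = True.
  clause (C || !G || !W) is falsified — backtrack.
So P = True.
Set W = False.
  then (C || W) forces C = True.
All clauses satisfied.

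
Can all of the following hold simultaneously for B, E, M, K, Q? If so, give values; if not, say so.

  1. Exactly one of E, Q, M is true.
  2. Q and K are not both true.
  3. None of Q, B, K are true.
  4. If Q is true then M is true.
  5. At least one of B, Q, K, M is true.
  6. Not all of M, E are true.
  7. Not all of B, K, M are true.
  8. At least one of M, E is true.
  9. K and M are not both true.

B=F, E=F, M=T, K=F, Q=F

  (1) {E, Q, M}: 1 true — exactly one ✓
  (2) Q=F, K=F — not both ✓
  (3) {Q, B, K}: 0 true — none ✓
  (4) Q=F ⇒ M: vacuous ✓
  (5) {B, Q, K, M}: 1 true — at least one ✓
  (6) {M, E}: 1/2 true — not all ✓
  (7) {B, K, M}: 1/3 true — not all ✓
  (8) {M, E}: 1 true — at least one ✓
  (9) K=F, M=T — not both ✓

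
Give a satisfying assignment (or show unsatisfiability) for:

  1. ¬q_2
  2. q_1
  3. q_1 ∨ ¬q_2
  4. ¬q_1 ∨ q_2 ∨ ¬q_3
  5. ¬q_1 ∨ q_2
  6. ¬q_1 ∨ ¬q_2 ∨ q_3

The formula is unsatisfiable.

Case q_1 = True:
  (¬q_2) forces q_2 = False.
  Clause (¬q_1 ∨ q_2) is falsified — contradiction.
Case q_1 = False:
  Clause (q_1) is falsified — contradiction.
Both cases fail, so the formula is unsatisfiable.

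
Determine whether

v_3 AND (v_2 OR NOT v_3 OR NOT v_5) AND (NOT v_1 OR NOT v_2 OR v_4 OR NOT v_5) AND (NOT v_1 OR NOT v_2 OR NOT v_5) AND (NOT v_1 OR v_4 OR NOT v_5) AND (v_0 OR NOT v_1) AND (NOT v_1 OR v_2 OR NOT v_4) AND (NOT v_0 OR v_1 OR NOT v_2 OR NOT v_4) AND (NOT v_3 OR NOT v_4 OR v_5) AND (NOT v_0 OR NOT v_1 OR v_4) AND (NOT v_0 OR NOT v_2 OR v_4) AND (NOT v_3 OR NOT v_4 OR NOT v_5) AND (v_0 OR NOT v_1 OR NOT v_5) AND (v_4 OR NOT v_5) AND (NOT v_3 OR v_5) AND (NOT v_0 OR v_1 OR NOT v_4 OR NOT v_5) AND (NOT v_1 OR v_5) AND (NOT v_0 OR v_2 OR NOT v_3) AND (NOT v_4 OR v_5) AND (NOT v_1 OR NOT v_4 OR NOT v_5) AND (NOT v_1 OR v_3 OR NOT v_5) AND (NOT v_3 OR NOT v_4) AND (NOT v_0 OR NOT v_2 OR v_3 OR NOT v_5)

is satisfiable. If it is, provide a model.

Case v_4 = True:
  (v_3) forces v_3 = True.
  Clause (NOT v_3 OR NOT v_4) is falsified — contradiction.
Case v_4 = False:
  (v_3) forces v_3 = True.
  (v_4 OR NOT v_5) forces v_5 = False.
  Clause (NOT v_3 OR v_5) is falsified — contradiction.
Both cases fail, so the formula is unsatisfiable.

UNSATISFIABLE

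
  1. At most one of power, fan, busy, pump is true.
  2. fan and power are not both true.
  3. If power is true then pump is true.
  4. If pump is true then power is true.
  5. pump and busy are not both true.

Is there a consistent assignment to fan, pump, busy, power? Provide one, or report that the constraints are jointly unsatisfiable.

fan: True, pump: False, busy: False, power: False

  (1) {power, fan, busy, pump}: 1 true — at most one ✓
  (2) fan=T, power=F — not both ✓
  (3) power=F ⇒ pump: vacuous ✓
  (4) pump=F ⇒ power: vacuous ✓
  (5) pump=F, busy=F — not both ✓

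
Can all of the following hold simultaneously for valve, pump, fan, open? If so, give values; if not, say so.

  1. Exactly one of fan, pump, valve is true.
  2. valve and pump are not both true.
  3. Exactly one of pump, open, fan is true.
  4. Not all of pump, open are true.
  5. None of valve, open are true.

valve = False, pump = False, fan = True, open = False

  (1) {fan, pump, valve}: 1 true — exactly one ✓
  (2) valve=F, pump=F — not both ✓
  (3) {pump, open, fan}: 1 true — exactly one ✓
  (4) {pump, open}: 0/2 true — not all ✓
  (5) {valve, open}: 0 true — none ✓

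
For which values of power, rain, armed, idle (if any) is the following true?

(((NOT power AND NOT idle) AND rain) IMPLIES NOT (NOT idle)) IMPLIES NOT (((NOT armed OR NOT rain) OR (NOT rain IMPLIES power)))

power = False, rain = True, armed = True, idle = False

  (((NOT power AND NOT idle) AND rain) IMPLIES NOT (NOT idle)) IMPLIES NOT (((NOT armed OR NOT rain) OR (NOT rain IMPLIES power))) = True
    ((NOT power AND NOT idle) AND rain) IMPLIES NOT (NOT idle) = False
      (NOT power AND NOT idle) AND rain = True
        NOT power AND NOT idle = True
          NOT power = True
          NOT idle = True
      NOT (NOT idle) = False
        NOT idle = True
    NOT (((NOT armed OR NOT rain) OR (NOT rain IMPLIES power))) = False
      (NOT armed OR NOT rain) OR (NOT rain IMPLIES power) = True
        NOT armed OR NOT rain = False
          NOT armed = False
          NOT rain = False
        NOT rain IMPLIES power = True
          NOT rain = False
The formula evaluates to True.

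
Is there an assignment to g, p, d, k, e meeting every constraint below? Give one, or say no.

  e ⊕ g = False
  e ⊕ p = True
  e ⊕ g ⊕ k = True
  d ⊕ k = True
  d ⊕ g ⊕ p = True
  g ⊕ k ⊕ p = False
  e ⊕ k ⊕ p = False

g=F, p=T, d=F, k=T, e=F

e ⊕ g = F ⊕ F = False ✓
e ⊕ p = F ⊕ T = True ✓
e ⊕ g ⊕ k = F ⊕ F ⊕ T = True ✓
d ⊕ k = F ⊕ T = True ✓
d ⊕ g ⊕ p = F ⊕ F ⊕ T = True ✓
g ⊕ k ⊕ p = F ⊕ T ⊕ T = False ✓
e ⊕ k ⊕ p = F ⊕ T ⊕ T = False ✓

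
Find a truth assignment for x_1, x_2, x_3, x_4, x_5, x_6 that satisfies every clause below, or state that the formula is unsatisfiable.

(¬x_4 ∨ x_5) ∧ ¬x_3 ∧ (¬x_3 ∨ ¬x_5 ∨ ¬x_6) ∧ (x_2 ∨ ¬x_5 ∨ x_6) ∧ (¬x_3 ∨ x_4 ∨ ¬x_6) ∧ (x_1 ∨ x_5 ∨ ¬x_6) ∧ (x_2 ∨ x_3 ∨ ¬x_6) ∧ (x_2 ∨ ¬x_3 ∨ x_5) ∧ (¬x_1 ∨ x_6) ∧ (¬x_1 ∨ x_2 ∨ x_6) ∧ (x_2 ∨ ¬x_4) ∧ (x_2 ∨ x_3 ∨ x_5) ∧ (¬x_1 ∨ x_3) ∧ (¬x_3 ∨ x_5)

x_1 = False; x_2 = True; x_3 = False; x_4 = False; x_5 = False; x_6 = False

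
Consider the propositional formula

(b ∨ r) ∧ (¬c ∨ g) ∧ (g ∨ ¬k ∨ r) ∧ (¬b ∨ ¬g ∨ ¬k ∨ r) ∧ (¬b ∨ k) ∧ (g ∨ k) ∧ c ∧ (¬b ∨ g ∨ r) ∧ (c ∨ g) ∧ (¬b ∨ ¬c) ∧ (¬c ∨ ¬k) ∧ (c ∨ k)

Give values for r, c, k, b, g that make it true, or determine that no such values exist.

Unit clause (c) forces c = True.
In (¬b ∨ ¬c) only ¬b is left, so b = False.
In (¬c ∨ ¬k) only ¬k is left, so k = False.
In (b ∨ r) only r is left, so r = True.
In (¬c ∨ g) only g is left, so g = True.
All clauses satisfied.

r = True, c = True, k = False, b = False, g = True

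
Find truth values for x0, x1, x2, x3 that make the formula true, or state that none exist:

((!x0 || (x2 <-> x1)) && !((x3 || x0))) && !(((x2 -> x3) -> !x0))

UNSATISFIABLE

Case x0 = True: the conjunct !((x3 || x0)) becomes !((x3 || True)) = False.
Case x0 = False: the conjunct !(((x2 -> x3) -> !x0)) becomes !(((x2 -> x3) -> True)) = False.
Both cases fail — unsatisfiable.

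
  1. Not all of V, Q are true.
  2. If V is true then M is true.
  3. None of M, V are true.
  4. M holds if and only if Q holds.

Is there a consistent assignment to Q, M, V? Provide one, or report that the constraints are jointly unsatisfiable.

Q = False; M = False; V = False

  (1) {V, Q}: 0/2 true — not all ✓
  (2) V=F ⇒ M: vacuous ✓
  (3) {M, V}: 0 true — none ✓
  (4) M=F, Q=F — same ✓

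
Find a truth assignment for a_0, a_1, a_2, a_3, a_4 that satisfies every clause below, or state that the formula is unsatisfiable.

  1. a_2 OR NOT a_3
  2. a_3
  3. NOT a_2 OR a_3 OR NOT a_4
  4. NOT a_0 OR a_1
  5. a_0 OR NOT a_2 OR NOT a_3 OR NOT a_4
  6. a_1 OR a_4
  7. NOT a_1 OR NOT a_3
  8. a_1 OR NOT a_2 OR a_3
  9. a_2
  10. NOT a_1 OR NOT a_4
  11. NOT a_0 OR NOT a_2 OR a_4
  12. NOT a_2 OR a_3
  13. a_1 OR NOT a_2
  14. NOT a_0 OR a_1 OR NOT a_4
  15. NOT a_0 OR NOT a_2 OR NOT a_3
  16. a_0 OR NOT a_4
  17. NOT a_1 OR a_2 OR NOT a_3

The formula is unsatisfiable.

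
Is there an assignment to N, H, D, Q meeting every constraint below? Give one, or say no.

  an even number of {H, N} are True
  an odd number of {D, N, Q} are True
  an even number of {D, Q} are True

N = True; H = True; D = False; Q = False

{H, N}: 2 true → even ✓
{D, N, Q}: 1 true → odd ✓
{D, Q}: 0 true → even ✓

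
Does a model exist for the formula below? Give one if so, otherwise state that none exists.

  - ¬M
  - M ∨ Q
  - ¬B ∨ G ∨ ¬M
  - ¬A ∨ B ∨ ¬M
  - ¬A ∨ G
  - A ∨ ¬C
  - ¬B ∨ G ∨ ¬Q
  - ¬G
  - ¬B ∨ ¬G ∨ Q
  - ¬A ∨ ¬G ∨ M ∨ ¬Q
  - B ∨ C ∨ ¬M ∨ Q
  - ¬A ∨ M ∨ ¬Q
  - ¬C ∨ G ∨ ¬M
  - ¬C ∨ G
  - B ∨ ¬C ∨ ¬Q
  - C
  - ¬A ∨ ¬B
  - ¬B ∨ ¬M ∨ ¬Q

The formula is unsatisfiable.

Case C = True:
  (¬M) forces M = False.
  (M ∨ Q) forces Q = True.
  (A ∨ ¬C) forces A = True.
  Clause (¬A ∨ M ∨ ¬Q) is falsified — contradiction.
Case C = False:
  Clause (C) is falsified — contradiction.
Both cases fail, so the formula is unsatisfiable.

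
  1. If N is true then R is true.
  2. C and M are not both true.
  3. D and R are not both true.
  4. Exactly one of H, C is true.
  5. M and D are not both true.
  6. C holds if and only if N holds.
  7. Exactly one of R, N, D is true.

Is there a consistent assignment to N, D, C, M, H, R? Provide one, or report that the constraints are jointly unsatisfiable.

N = False; D = False; C = False; M = True; H = True; R = True

  (1) N=F ⇒ R: vacuous ✓
  (2) C=F, M=T — not both ✓
  (3) D=F, R=T — not both ✓
  (4) {H, C}: 1 true — exactly one ✓
  (5) M=T, D=F — not both ✓
  (6) C=F, N=F — same ✓
  (7) {R, N, D}: 1 true — exactly one ✓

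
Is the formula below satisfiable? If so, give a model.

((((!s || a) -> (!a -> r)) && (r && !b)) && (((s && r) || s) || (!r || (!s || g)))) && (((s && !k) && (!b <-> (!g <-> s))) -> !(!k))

g = False, r = True, a = False, s = True, k = True, b = False

  (((!s || a) -> (!a -> r)) && (r && !b)) && (((s && r) || s) || (!r || (!s || g))) = True
    ((!s || a) -> (!a -> r)) && (r && !b) = True
      (!s || a) -> (!a -> r) = True
        !s || a = False
          !s = False
        !a -> r = True
          !a = True
      r && !b = True
        !b = True
    ((s && r) || s) || (!r || (!s || g)) = True
      (s && r) || s = True
        s && r = True
      !r || (!s || g) = False
        !r = False
        !s || g = False
          !s = False
  ((s && !k) && (!b <-> (!g <-> s))) -> !(!k) = True
    (s && !k) && (!b <-> (!g <-> s)) = False
      s && !k = False
        !k = False
      !b <-> (!g <-> s) = True
        !b = True
        !g <-> s = True
          !g = True
    !(!k) = True
      !k = False
Both conjuncts True, so the formula holds.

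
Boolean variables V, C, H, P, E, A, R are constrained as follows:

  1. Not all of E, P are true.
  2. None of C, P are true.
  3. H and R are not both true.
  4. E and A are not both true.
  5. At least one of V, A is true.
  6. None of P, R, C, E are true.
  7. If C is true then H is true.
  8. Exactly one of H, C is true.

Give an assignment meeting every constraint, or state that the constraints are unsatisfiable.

V: True; C: False; H: True; P: False; E: False; A: True; R: False

  (1) {E, P}: 0/2 true — not all ✓
  (2) {C, P}: 0 true — none ✓
  (3) H=T, R=F — not both ✓
  (4) E=F, A=T — not both ✓
  (5) {V, A}: 2 true — at least one ✓
  (6) {P, R, C, E}: 0 true — none ✓
  (7) C=F ⇒ H: vacuous ✓
  (8) {H, C}: 1 true — exactly one ✓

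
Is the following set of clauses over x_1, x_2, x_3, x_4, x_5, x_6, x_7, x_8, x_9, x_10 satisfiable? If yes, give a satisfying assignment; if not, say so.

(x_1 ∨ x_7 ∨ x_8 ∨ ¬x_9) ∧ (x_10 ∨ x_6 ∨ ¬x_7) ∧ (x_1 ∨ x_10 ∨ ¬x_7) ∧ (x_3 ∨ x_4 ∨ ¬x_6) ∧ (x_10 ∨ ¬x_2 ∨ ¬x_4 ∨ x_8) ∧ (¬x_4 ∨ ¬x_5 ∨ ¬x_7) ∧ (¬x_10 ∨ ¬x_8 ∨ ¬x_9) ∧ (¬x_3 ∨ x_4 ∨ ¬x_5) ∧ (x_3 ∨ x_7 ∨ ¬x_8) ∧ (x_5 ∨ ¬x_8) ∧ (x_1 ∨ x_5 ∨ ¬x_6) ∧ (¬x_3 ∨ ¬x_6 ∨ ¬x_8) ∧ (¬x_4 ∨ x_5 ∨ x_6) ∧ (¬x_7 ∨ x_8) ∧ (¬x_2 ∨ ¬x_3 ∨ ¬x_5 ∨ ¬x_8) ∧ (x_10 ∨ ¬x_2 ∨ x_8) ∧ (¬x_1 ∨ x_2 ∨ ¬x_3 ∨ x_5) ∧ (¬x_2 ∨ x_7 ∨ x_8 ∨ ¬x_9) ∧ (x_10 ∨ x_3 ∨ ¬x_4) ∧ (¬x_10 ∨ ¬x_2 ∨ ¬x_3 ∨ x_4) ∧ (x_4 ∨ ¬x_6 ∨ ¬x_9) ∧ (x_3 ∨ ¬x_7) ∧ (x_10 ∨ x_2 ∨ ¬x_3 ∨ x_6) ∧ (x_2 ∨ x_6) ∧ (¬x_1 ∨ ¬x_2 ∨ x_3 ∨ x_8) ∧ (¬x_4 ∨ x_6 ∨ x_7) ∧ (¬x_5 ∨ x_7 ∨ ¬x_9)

x_1 = True; x_2 = False; x_3 = False; x_4 = True; x_5 = False; x_6 = True; x_7 = False; x_8 = False; x_9 = True; x_10 = True

Set x_1 = True.
Set x_2 = False.
  then (x_2 ∨ x_6) forces x_6 = True.
Set x_3 = False.
  then (x_3 ∨ x_4 ∨ ¬x_6) forces x_4 = True.
  then (x_10 ∨ x_3 ∨ ¬x_4) forces x_10 = True.
  then (x_3 ∨ ¬x_7) forces x_7 = False.
  then (x_3 ∨ x_7 ∨ ¬x_8) forces x_8 = False.
Set x_5 = False.
Set x_9 = True.
All clauses satisfied.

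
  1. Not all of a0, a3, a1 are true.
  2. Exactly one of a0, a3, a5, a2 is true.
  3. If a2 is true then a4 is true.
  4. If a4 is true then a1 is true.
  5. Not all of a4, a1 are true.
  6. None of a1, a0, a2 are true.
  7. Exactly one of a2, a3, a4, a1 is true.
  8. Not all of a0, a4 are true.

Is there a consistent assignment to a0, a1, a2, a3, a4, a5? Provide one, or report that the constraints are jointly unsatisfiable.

a0 = False; a1 = False; a2 = False; a3 = True; a4 = False; a5 = False

  (1) {a0, a3, a1}: 1/3 true — not all ✓
  (2) {a0, a3, a5, a2}: 1 true — exactly one ✓
  (3) a2=F ⇒ a4: vacuous ✓
  (4) a4=F ⇒ a1: vacuous ✓
  (5) {a4, a1}: 0/2 true — not all ✓
  (6) {a1, a0, a2}: 0 true — none ✓
  (7) {a2, a3, a4, a1}: 1 true — exactly one ✓
  (8) {a0, a4}: 0/2 true — not all ✓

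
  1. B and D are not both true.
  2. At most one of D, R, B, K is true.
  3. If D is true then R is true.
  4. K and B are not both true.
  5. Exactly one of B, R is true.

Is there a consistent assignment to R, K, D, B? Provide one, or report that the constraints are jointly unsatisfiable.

R = False; K = False; D = False; B = True

  (1) B=T, D=F — not both ✓
  (2) {D, R, B, K}: 1 true — at most one ✓
  (3) D=F ⇒ R: vacuous ✓
  (4) K=F, B=T — not both ✓
  (5) {B, R}: 1 true — exactly one ✓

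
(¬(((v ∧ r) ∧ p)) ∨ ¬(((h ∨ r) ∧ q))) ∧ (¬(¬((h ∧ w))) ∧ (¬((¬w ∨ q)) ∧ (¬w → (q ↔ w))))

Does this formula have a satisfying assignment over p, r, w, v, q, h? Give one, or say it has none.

p = False, r = True, w = True, v = True, q = False, h = True

  ¬(((v ∧ r) ∧ p)) ∨ ¬(((h ∨ r) ∧ q)) = True
    ¬(((v ∧ r) ∧ p)) = True
      (v ∧ r) ∧ p = False
        v ∧ r = True
    ¬(((h ∨ r) ∧ q)) = True
      (h ∨ r) ∧ q = False
        h ∨ r = True
  ¬(¬((h ∧ w))) ∧ (¬((¬w ∨ q)) ∧ (¬w → (q ↔ w))) = True
    ¬(¬((h ∧ w))) = True
      ¬((h ∧ w)) = False
        h ∧ w = True
    ¬((¬w ∨ q)) ∧ (¬w → (q ↔ w)) = True
      ¬((¬w ∨ q)) = True
        ¬w ∨ q = False
          ¬w = False
      ¬w → (q ↔ w) = True
        ¬w = False
        q ↔ w = False
Both conjuncts True, so the formula holds.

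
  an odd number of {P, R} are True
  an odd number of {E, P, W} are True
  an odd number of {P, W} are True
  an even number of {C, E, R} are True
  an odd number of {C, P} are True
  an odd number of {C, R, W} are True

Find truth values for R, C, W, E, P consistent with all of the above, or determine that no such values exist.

R = True; C = True; W = True; E = False; P = False

{P, R}: 1 true → odd ✓
{E, P, W}: 1 true → odd ✓
{P, W}: 1 true → odd ✓
{C, E, R}: 2 true → even ✓
{C, P}: 1 true → odd ✓
{C, R, W}: 3 true → odd ✓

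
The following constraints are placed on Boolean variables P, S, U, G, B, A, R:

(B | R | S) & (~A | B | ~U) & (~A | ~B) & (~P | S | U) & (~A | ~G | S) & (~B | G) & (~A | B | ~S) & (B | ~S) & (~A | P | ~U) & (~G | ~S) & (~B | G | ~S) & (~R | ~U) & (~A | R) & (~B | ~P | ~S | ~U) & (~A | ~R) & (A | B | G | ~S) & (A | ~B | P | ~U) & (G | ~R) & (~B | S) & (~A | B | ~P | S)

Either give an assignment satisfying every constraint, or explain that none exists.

Set P = False.
Set S = False.
  then (~B | S) forces B = False.
  then (B | R | S) forces R = True.
  then (~R | ~U) forces U = False.
  then (~A | ~R) forces A = False.
  then (G | ~R) forces G = True.
All clauses satisfied.

P = False, S = False, U = False, G = True, B = False, A = False, R = True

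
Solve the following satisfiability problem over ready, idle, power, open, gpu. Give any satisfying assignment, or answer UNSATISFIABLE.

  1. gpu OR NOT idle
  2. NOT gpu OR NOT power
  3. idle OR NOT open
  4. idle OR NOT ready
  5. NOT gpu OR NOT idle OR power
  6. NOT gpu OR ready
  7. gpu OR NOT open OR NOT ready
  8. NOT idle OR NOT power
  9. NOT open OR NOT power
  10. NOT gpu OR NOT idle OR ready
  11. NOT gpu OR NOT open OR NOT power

ready = False, idle = False, power = False, open = False, gpu = False

Try ready = True:
  (idle OR NOT ready) forces idle = True.
  (gpu OR NOT idle) forces gpu = True.
  (NOT gpu OR NOT power) forces power = False.
  clause (NOT gpu OR NOT idle OR power) is falsified — backtrack.
So ready = False.
  then (NOT gpu OR ready) forces gpu = False.
  then (gpu OR NOT idle) forces idle = False.
  then (idle OR NOT open) forces open = False.
Set power = False.
All clauses satisfied.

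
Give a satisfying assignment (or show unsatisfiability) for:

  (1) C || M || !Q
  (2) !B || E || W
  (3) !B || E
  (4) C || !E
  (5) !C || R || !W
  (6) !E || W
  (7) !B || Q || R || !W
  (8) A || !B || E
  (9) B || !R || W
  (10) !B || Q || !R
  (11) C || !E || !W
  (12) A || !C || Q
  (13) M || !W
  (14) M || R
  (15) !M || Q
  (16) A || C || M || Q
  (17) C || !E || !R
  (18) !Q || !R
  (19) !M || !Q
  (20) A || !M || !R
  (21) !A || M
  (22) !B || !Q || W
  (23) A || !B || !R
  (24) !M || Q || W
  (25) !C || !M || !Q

Case M = True:
  (!M || Q) forces Q = True.
  Clause (!M || !Q) is falsified — contradiction.
Case M = False:
  (M || !W) forces W = False.
  (!E || W) forces E = False.
  (!B || E || W) forces B = False.
  (B || !R || W) forces R = False.
  Clause (M || R) is falsified — contradiction.
Both cases fail, so the formula is unsatisfiable.

UNSATISFIABLE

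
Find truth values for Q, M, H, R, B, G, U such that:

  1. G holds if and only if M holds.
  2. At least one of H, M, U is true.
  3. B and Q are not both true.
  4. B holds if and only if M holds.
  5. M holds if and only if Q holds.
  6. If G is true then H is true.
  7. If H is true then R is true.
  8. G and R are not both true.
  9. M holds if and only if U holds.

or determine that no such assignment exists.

Q=F; M=F; H=T; R=T; B=F; G=F; U=F

  (1) G=F, M=F — same ✓
  (2) {H, M, U}: 1 true — at least one ✓
  (3) B=F, Q=F — not both ✓
  (4) B=F, M=F — same ✓
  (5) M=F, Q=F — same ✓
  (6) G=F ⇒ H: vacuous ✓
  (7) H=T ⇒ R: T ✓
  (8) G=F, R=T — not both ✓
  (9) M=F, U=F — same ✓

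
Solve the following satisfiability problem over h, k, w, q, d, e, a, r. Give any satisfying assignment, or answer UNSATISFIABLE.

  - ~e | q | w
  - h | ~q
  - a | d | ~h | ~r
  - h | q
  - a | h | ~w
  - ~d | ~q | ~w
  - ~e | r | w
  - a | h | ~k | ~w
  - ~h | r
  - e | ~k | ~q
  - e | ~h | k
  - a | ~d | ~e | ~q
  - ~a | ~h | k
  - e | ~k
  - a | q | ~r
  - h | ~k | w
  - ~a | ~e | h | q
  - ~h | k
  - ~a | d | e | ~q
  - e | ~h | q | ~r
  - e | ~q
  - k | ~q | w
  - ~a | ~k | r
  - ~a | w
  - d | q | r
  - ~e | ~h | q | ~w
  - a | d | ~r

h = True, k = True, w = True, q = True, d = False, e = True, a = True, r = True

Set h = True.
  then (~h | r) forces r = True.
  then (~h | k) forces k = True.
  then (e | ~k) forces e = True.
Try w = False:
  (~e | q | w) forces q = True.
  (~a | w) forces a = False.
  (a | d | ~h | ~r) forces d = True.
  clause (a | ~d | ~e | ~q) is falsified — backtrack.
So w = True.
  then (~e | ~h | q | ~w) forces q = True.
  then (~d | ~q | ~w) forces d = False.
  then (a | d | ~r) forces a = True.
All clauses satisfied.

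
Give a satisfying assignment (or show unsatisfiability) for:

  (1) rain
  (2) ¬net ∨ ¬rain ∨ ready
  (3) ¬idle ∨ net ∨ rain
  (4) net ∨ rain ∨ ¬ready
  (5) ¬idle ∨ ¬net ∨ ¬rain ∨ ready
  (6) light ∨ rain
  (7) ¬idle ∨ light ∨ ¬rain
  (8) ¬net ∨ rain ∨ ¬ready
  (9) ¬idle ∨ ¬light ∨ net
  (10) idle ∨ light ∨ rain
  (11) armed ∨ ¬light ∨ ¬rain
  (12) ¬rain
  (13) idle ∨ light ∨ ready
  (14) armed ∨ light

The formula is unsatisfiable.

Case rain = True:
  Clause (¬rain) is falsified — contradiction.
Case rain = False:
  Clause (rain) is falsified — contradiction.
Both cases fail, so the formula is unsatisfiable.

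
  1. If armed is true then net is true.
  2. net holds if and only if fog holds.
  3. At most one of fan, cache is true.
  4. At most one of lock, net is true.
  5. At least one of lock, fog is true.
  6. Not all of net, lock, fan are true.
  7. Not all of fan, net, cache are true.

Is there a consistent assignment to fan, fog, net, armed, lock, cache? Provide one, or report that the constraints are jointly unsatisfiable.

fan: False, fog: False, net: False, armed: False, lock: True, cache: True

  (1) armed=F ⇒ net: vacuous ✓
  (2) net=F, fog=F — same ✓
  (3) {fan, cache}: 1 true — at most one ✓
  (4) {lock, net}: 1 true — at most one ✓
  (5) {lock, fog}: 1 true — at least one ✓
  (6) {net, lock, fan}: 1/3 true — not all ✓
  (7) {fan, net, cache}: 1/3 true — not all ✓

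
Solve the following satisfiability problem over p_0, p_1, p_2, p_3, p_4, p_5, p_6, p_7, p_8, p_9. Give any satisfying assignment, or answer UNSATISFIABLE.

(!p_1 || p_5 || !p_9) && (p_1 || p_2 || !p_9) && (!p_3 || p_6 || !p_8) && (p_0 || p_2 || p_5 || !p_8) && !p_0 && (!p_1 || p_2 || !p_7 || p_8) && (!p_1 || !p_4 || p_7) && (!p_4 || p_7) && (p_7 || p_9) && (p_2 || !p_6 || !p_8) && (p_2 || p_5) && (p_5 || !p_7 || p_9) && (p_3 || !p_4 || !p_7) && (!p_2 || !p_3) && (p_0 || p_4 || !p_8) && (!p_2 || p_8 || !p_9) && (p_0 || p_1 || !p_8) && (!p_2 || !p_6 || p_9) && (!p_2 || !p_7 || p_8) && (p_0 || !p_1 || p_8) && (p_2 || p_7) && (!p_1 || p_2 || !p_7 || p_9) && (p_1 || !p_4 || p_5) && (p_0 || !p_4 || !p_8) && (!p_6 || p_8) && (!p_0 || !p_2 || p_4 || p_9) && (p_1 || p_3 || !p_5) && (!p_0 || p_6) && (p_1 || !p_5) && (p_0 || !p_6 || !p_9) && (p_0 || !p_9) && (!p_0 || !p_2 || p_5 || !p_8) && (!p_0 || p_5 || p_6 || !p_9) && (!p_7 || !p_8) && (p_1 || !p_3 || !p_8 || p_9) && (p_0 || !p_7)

Case p_0 = True:
  Clause (!p_0) is falsified — contradiction.
Case p_0 = False:
  (p_0 || !p_9) forces p_9 = False.
  (p_7 || p_9) forces p_7 = True.
  Clause (p_0 || !p_7) is falsified — contradiction.
Both cases fail, so the formula is unsatisfiable.

Unsatisfiable — no assignment works.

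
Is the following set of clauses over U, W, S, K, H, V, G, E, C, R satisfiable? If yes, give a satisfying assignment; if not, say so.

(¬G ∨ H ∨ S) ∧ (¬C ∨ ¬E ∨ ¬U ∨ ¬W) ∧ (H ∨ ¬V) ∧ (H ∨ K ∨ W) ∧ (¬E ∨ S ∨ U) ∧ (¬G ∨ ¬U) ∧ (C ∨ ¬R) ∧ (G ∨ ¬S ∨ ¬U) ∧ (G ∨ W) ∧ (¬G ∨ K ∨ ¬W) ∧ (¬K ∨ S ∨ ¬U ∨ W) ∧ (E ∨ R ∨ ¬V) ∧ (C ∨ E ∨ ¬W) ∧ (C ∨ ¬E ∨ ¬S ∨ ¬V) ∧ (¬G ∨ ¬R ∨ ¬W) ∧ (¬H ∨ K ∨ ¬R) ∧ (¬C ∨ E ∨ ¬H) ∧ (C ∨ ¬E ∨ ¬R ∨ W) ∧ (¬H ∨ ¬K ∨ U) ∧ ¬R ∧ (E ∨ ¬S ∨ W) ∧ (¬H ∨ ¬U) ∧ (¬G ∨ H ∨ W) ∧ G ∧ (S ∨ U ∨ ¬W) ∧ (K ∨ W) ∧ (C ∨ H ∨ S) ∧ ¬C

U=F, W=T, S=T, K=T, H=F, V=F, G=T, E=T, C=F, R=F

Unit clause (¬R) forces R = False.
Unit clause (G) forces G = True.
Unit clause (¬C) forces C = False.
In (¬G ∨ ¬U) only ¬U is left, so U = False.
Set W = True.
  then (¬G ∨ K ∨ ¬W) forces K = True.
  then (C ∨ E ∨ ¬W) forces E = True.
  then (¬H ∨ ¬K ∨ U) forces H = False.
  then (S ∨ U ∨ ¬W) forces S = True.
  then (H ∨ ¬V) forces V = False.
All clauses satisfied.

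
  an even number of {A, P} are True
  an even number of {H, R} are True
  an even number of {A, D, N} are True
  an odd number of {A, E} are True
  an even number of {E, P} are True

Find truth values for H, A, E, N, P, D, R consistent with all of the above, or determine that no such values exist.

UNSATISFIABLE

Adding constraints 1, 4, 5 mod 2: every variable appears an even number of times on the left, so the left side is 0.
But the right sides sum to 1 (mod 2). 0 ≠ 1 — the system is inconsistent.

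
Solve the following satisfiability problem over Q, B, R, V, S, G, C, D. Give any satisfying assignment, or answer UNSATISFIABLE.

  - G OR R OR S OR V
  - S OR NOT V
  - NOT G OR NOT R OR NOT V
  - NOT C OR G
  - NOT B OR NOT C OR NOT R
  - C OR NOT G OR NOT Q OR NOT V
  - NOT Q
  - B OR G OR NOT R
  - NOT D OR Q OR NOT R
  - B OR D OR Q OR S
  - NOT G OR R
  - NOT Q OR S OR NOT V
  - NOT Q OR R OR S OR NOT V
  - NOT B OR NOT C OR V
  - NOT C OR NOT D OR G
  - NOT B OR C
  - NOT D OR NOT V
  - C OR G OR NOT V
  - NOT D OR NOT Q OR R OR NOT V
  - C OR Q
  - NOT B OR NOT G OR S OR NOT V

Q = False; B = False; R = True; V = False; S = True; G = True; C = True; D = False

Unit clause (NOT Q) forces Q = False.
In (C OR Q) only C is left, so C = True.
In (NOT C OR G) only G is left, so G = True.
In (NOT G OR R) only R is left, so R = True.
In (NOT G OR NOT R OR NOT V) only NOT V is left, so V = False.
In (NOT B OR NOT C OR NOT R) only NOT B is left, so B = False.
In (NOT D OR Q OR NOT R) only NOT D is left, so D = False.
In (B OR D OR Q OR S) only S is left, so S = True.
All clauses satisfied.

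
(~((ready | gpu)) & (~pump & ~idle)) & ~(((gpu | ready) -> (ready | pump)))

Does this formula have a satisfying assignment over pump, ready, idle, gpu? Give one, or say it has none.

Case ready = True: the conjunct ~((ready | gpu)) becomes ~((True | gpu)) = False.
Case ready = False: the formula simplifies to (~gpu & (~pump & ~idle)) & ~((gpu -> pump)).
  gpu = True: the conjunct ~gpu is False.
  gpu = False: the conjunct ~((gpu -> pump)) becomes ~((False -> pump)) = False.
Both cases fail — unsatisfiable.

No satisfying assignment exists.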